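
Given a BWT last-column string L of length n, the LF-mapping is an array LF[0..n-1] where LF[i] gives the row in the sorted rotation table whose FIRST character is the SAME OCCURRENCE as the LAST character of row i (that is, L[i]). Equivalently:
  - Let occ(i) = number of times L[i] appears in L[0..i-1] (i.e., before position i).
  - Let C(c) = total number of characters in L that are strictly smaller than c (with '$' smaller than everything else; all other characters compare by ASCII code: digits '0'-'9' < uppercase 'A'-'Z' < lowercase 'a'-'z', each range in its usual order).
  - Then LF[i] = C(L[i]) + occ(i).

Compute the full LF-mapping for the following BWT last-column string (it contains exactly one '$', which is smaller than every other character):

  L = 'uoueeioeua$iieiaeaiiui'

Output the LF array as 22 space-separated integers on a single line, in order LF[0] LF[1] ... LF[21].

Char counts: '$':1, 'a':3, 'e':5, 'i':7, 'o':2, 'u':4
C (first-col start): C('$')=0, C('a')=1, C('e')=4, C('i')=9, C('o')=16, C('u')=18
L[0]='u': occ=0, LF[0]=C('u')+0=18+0=18
L[1]='o': occ=0, LF[1]=C('o')+0=16+0=16
L[2]='u': occ=1, LF[2]=C('u')+1=18+1=19
L[3]='e': occ=0, LF[3]=C('e')+0=4+0=4
L[4]='e': occ=1, LF[4]=C('e')+1=4+1=5
L[5]='i': occ=0, LF[5]=C('i')+0=9+0=9
L[6]='o': occ=1, LF[6]=C('o')+1=16+1=17
L[7]='e': occ=2, LF[7]=C('e')+2=4+2=6
L[8]='u': occ=2, LF[8]=C('u')+2=18+2=20
L[9]='a': occ=0, LF[9]=C('a')+0=1+0=1
L[10]='$': occ=0, LF[10]=C('$')+0=0+0=0
L[11]='i': occ=1, LF[11]=C('i')+1=9+1=10
L[12]='i': occ=2, LF[12]=C('i')+2=9+2=11
L[13]='e': occ=3, LF[13]=C('e')+3=4+3=7
L[14]='i': occ=3, LF[14]=C('i')+3=9+3=12
L[15]='a': occ=1, LF[15]=C('a')+1=1+1=2
L[16]='e': occ=4, LF[16]=C('e')+4=4+4=8
L[17]='a': occ=2, LF[17]=C('a')+2=1+2=3
L[18]='i': occ=4, LF[18]=C('i')+4=9+4=13
L[19]='i': occ=5, LF[19]=C('i')+5=9+5=14
L[20]='u': occ=3, LF[20]=C('u')+3=18+3=21
L[21]='i': occ=6, LF[21]=C('i')+6=9+6=15

Answer: 18 16 19 4 5 9 17 6 20 1 0 10 11 7 12 2 8 3 13 14 21 15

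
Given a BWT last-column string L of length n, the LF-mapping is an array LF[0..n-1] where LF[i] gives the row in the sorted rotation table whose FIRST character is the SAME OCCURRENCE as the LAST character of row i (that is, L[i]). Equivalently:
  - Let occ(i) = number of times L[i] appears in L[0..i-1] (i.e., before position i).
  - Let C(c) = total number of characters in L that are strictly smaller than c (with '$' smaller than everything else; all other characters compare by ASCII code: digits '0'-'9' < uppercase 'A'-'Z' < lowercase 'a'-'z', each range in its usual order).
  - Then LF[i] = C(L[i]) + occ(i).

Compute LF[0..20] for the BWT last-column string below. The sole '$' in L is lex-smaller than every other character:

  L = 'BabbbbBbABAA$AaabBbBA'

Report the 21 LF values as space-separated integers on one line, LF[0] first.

Answer: 6 11 14 15 16 17 7 18 1 8 2 3 0 4 12 13 19 9 20 10 5

Derivation:
Char counts: '$':1, 'A':5, 'B':5, 'a':3, 'b':7
C (first-col start): C('$')=0, C('A')=1, C('B')=6, C('a')=11, C('b')=14
L[0]='B': occ=0, LF[0]=C('B')+0=6+0=6
L[1]='a': occ=0, LF[1]=C('a')+0=11+0=11
L[2]='b': occ=0, LF[2]=C('b')+0=14+0=14
L[3]='b': occ=1, LF[3]=C('b')+1=14+1=15
L[4]='b': occ=2, LF[4]=C('b')+2=14+2=16
L[5]='b': occ=3, LF[5]=C('b')+3=14+3=17
L[6]='B': occ=1, LF[6]=C('B')+1=6+1=7
L[7]='b': occ=4, LF[7]=C('b')+4=14+4=18
L[8]='A': occ=0, LF[8]=C('A')+0=1+0=1
L[9]='B': occ=2, LF[9]=C('B')+2=6+2=8
L[10]='A': occ=1, LF[10]=C('A')+1=1+1=2
L[11]='A': occ=2, LF[11]=C('A')+2=1+2=3
L[12]='$': occ=0, LF[12]=C('$')+0=0+0=0
L[13]='A': occ=3, LF[13]=C('A')+3=1+3=4
L[14]='a': occ=1, LF[14]=C('a')+1=11+1=12
L[15]='a': occ=2, LF[15]=C('a')+2=11+2=13
L[16]='b': occ=5, LF[16]=C('b')+5=14+5=19
L[17]='B': occ=3, LF[17]=C('B')+3=6+3=9
L[18]='b': occ=6, LF[18]=C('b')+6=14+6=20
L[19]='B': occ=4, LF[19]=C('B')+4=6+4=10
L[20]='A': occ=4, LF[20]=C('A')+4=1+4=5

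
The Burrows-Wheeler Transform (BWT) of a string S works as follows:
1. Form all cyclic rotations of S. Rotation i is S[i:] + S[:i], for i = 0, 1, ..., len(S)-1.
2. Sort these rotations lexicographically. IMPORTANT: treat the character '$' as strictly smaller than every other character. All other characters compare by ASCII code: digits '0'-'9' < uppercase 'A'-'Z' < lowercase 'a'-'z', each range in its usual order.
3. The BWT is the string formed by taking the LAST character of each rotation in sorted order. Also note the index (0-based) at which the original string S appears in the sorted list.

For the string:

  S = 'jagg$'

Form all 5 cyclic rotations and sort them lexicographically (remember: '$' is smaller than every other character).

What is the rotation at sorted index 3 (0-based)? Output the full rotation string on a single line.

Answer: gg$ja

Derivation:
All 5 rotations (rotation i = S[i:]+S[:i]):
  rot[0] = jagg$
  rot[1] = agg$j
  rot[2] = gg$ja
  rot[3] = g$jag
  rot[4] = $jagg
Sorted (with $ < everything):
  sorted[0] = $jagg
  sorted[1] = agg$j
  sorted[2] = g$jag
  sorted[3] = gg$ja
  sorted[4] = jagg$
sorted[3] = gg$ja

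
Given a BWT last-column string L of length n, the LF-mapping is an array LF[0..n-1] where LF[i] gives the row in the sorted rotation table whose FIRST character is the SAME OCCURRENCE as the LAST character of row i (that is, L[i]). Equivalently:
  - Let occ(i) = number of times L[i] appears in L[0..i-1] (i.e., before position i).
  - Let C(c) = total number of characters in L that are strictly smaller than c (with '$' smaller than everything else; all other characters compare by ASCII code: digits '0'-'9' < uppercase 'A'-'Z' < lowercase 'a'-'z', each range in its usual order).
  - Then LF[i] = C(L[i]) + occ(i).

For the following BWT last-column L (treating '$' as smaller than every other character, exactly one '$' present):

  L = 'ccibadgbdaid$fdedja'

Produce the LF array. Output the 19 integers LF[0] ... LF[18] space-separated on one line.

Char counts: '$':1, 'a':3, 'b':2, 'c':2, 'd':5, 'e':1, 'f':1, 'g':1, 'i':2, 'j':1
C (first-col start): C('$')=0, C('a')=1, C('b')=4, C('c')=6, C('d')=8, C('e')=13, C('f')=14, C('g')=15, C('i')=16, C('j')=18
L[0]='c': occ=0, LF[0]=C('c')+0=6+0=6
L[1]='c': occ=1, LF[1]=C('c')+1=6+1=7
L[2]='i': occ=0, LF[2]=C('i')+0=16+0=16
L[3]='b': occ=0, LF[3]=C('b')+0=4+0=4
L[4]='a': occ=0, LF[4]=C('a')+0=1+0=1
L[5]='d': occ=0, LF[5]=C('d')+0=8+0=8
L[6]='g': occ=0, LF[6]=C('g')+0=15+0=15
L[7]='b': occ=1, LF[7]=C('b')+1=4+1=5
L[8]='d': occ=1, LF[8]=C('d')+1=8+1=9
L[9]='a': occ=1, LF[9]=C('a')+1=1+1=2
L[10]='i': occ=1, LF[10]=C('i')+1=16+1=17
L[11]='d': occ=2, LF[11]=C('d')+2=8+2=10
L[12]='$': occ=0, LF[12]=C('$')+0=0+0=0
L[13]='f': occ=0, LF[13]=C('f')+0=14+0=14
L[14]='d': occ=3, LF[14]=C('d')+3=8+3=11
L[15]='e': occ=0, LF[15]=C('e')+0=13+0=13
L[16]='d': occ=4, LF[16]=C('d')+4=8+4=12
L[17]='j': occ=0, LF[17]=C('j')+0=18+0=18
L[18]='a': occ=2, LF[18]=C('a')+2=1+2=3

Answer: 6 7 16 4 1 8 15 5 9 2 17 10 0 14 11 13 12 18 3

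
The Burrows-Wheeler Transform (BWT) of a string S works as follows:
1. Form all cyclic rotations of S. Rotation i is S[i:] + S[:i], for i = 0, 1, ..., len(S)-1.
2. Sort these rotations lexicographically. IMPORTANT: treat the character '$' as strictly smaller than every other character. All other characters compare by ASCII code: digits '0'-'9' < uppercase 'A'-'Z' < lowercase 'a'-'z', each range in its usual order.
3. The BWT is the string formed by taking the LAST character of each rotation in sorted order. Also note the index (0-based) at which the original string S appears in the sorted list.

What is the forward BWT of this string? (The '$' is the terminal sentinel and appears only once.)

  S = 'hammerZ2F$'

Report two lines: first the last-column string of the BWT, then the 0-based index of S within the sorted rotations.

All 10 rotations (rotation i = S[i:]+S[:i]):
  rot[0] = hammerZ2F$
  rot[1] = ammerZ2F$h
  rot[2] = mmerZ2F$ha
  rot[3] = merZ2F$ham
  rot[4] = erZ2F$hamm
  rot[5] = rZ2F$hamme
  rot[6] = Z2F$hammer
  rot[7] = 2F$hammerZ
  rot[8] = F$hammerZ2
  rot[9] = $hammerZ2F
Sorted (with $ < everything):
  sorted[0] = $hammerZ2F  (last char: 'F')
  sorted[1] = 2F$hammerZ  (last char: 'Z')
  sorted[2] = F$hammerZ2  (last char: '2')
  sorted[3] = Z2F$hammer  (last char: 'r')
  sorted[4] = ammerZ2F$h  (last char: 'h')
  sorted[5] = erZ2F$hamm  (last char: 'm')
  sorted[6] = hammerZ2F$  (last char: '$')
  sorted[7] = merZ2F$ham  (last char: 'm')
  sorted[8] = mmerZ2F$ha  (last char: 'a')
  sorted[9] = rZ2F$hamme  (last char: 'e')
Last column: FZ2rhm$mae
Original string S is at sorted index 6

Answer: FZ2rhm$mae
6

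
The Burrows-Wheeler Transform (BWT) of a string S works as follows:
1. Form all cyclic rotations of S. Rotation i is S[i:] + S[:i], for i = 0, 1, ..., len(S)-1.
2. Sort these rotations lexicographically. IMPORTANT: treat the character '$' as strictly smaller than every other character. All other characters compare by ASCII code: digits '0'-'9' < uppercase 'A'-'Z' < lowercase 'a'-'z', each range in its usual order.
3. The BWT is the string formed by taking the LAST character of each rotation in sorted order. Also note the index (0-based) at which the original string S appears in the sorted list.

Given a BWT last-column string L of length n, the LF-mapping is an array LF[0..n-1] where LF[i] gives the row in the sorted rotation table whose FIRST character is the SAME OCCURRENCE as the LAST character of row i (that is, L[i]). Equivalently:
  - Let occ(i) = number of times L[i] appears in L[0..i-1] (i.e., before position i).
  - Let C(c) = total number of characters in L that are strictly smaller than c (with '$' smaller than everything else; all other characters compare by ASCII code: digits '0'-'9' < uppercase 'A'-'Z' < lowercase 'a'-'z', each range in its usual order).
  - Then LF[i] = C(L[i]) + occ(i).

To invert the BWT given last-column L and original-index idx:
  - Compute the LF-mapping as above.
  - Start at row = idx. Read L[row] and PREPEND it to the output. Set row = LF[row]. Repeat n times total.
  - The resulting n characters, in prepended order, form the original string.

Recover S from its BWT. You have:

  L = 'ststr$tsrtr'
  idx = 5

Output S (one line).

Answer: srtrttstrs$

Derivation:
LF mapping: 4 7 5 8 1 0 9 6 2 10 3
Walk LF starting at row 5, prepending L[row]:
  step 1: row=5, L[5]='$', prepend. Next row=LF[5]=0
  step 2: row=0, L[0]='s', prepend. Next row=LF[0]=4
  step 3: row=4, L[4]='r', prepend. Next row=LF[4]=1
  step 4: row=1, L[1]='t', prepend. Next row=LF[1]=7
  step 5: row=7, L[7]='s', prepend. Next row=LF[7]=6
  step 6: row=6, L[6]='t', prepend. Next row=LF[6]=9
  step 7: row=9, L[9]='t', prepend. Next row=LF[9]=10
  step 8: row=10, L[10]='r', prepend. Next row=LF[10]=3
  step 9: row=3, L[3]='t', prepend. Next row=LF[3]=8
  step 10: row=8, L[8]='r', prepend. Next row=LF[8]=2
  step 11: row=2, L[2]='s', prepend. Next row=LF[2]=5
Reversed output: srtrttstrs$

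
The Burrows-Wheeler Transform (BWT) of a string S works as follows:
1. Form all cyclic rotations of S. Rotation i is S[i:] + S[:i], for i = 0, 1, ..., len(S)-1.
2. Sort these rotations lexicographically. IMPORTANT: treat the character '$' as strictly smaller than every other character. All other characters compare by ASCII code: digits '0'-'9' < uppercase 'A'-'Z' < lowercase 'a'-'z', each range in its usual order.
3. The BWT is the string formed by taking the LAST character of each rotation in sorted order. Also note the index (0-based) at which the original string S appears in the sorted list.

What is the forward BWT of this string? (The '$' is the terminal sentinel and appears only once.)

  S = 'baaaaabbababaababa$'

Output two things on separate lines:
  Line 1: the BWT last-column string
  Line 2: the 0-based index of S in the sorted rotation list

Answer: abbaababbabaa$aaaba
13

Derivation:
All 19 rotations (rotation i = S[i:]+S[:i]):
  rot[0] = baaaaabbababaababa$
  rot[1] = aaaaabbababaababa$b
  rot[2] = aaaabbababaababa$ba
  rot[3] = aaabbababaababa$baa
  rot[4] = aabbababaababa$baaa
  rot[5] = abbababaababa$baaaa
  rot[6] = bbababaababa$baaaaa
  rot[7] = bababaababa$baaaaab
  rot[8] = ababaababa$baaaaabb
  rot[9] = babaababa$baaaaabba
  rot[10] = abaababa$baaaaabbab
  rot[11] = baababa$baaaaabbaba
  rot[12] = aababa$baaaaabbabab
  rot[13] = ababa$baaaaabbababa
  rot[14] = baba$baaaaabbababaa
  rot[15] = aba$baaaaabbababaab
  rot[16] = ba$baaaaabbababaaba
  rot[17] = a$baaaaabbababaabab
  rot[18] = $baaaaabbababaababa
Sorted (with $ < everything):
  sorted[0] = $baaaaabbababaababa  (last char: 'a')
  sorted[1] = a$baaaaabbababaabab  (last char: 'b')
  sorted[2] = aaaaabbababaababa$b  (last char: 'b')
  sorted[3] = aaaabbababaababa$ba  (last char: 'a')
  sorted[4] = aaabbababaababa$baa  (last char: 'a')
  sorted[5] = aababa$baaaaabbabab  (last char: 'b')
  sorted[6] = aabbababaababa$baaa  (last char: 'a')
  sorted[7] = aba$baaaaabbababaab  (last char: 'b')
  sorted[8] = abaababa$baaaaabbab  (last char: 'b')
  sorted[9] = ababa$baaaaabbababa  (last char: 'a')
  sorted[10] = ababaababa$baaaaabb  (last char: 'b')
  sorted[11] = abbababaababa$baaaa  (last char: 'a')
  sorted[12] = ba$baaaaabbababaaba  (last char: 'a')
  sorted[13] = baaaaabbababaababa$  (last char: '$')
  sorted[14] = baababa$baaaaabbaba  (last char: 'a')
  sorted[15] = baba$baaaaabbababaa  (last char: 'a')
  sorted[16] = babaababa$baaaaabba  (last char: 'a')
  sorted[17] = bababaababa$baaaaab  (last char: 'b')
  sorted[18] = bbababaababa$baaaaa  (last char: 'a')
Last column: abbaababbabaa$aaaba
Original string S is at sorted index 13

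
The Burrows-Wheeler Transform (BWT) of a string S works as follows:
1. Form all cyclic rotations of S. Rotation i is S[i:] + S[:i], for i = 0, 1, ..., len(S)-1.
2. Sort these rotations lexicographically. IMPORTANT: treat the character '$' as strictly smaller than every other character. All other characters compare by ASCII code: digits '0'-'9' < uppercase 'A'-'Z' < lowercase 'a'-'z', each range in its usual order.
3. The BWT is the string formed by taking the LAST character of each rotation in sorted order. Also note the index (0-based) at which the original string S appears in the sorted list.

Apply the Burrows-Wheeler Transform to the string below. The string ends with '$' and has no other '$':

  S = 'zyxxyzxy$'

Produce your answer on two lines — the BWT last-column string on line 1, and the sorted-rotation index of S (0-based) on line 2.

Answer: yyzxxzxy$
8

Derivation:
All 9 rotations (rotation i = S[i:]+S[:i]):
  rot[0] = zyxxyzxy$
  rot[1] = yxxyzxy$z
  rot[2] = xxyzxy$zy
  rot[3] = xyzxy$zyx
  rot[4] = yzxy$zyxx
  rot[5] = zxy$zyxxy
  rot[6] = xy$zyxxyz
  rot[7] = y$zyxxyzx
  rot[8] = $zyxxyzxy
Sorted (with $ < everything):
  sorted[0] = $zyxxyzxy  (last char: 'y')
  sorted[1] = xxyzxy$zy  (last char: 'y')
  sorted[2] = xy$zyxxyz  (last char: 'z')
  sorted[3] = xyzxy$zyx  (last char: 'x')
  sorted[4] = y$zyxxyzx  (last char: 'x')
  sorted[5] = yxxyzxy$z  (last char: 'z')
  sorted[6] = yzxy$zyxx  (last char: 'x')
  sorted[7] = zxy$zyxxy  (last char: 'y')
  sorted[8] = zyxxyzxy$  (last char: '$')
Last column: yyzxxzxy$
Original string S is at sorted index 8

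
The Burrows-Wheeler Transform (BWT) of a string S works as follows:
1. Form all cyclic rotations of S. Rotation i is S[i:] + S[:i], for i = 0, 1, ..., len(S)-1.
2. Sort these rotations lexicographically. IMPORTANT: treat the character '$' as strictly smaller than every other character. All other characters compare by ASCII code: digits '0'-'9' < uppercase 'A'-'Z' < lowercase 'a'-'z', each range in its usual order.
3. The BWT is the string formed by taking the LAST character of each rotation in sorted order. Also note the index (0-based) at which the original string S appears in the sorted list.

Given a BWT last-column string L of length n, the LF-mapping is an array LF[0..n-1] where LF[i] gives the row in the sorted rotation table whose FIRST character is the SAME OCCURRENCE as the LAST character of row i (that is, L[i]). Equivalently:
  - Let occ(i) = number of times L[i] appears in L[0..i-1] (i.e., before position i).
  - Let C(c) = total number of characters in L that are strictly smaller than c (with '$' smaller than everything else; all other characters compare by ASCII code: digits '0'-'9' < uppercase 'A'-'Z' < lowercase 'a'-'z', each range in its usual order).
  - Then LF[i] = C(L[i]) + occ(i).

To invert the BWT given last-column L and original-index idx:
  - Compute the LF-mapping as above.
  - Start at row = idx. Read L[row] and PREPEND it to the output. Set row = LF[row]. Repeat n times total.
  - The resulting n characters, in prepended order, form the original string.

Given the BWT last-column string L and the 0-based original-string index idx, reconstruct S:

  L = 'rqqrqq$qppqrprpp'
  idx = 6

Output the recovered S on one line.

LF mapping: 12 6 7 13 8 9 0 10 1 2 11 14 3 15 4 5
Walk LF starting at row 6, prepending L[row]:
  step 1: row=6, L[6]='$', prepend. Next row=LF[6]=0
  step 2: row=0, L[0]='r', prepend. Next row=LF[0]=12
  step 3: row=12, L[12]='p', prepend. Next row=LF[12]=3
  step 4: row=3, L[3]='r', prepend. Next row=LF[3]=13
  step 5: row=13, L[13]='r', prepend. Next row=LF[13]=15
  step 6: row=15, L[15]='p', prepend. Next row=LF[15]=5
  step 7: row=5, L[5]='q', prepend. Next row=LF[5]=9
  step 8: row=9, L[9]='p', prepend. Next row=LF[9]=2
  step 9: row=2, L[2]='q', prepend. Next row=LF[2]=7
  step 10: row=7, L[7]='q', prepend. Next row=LF[7]=10
  step 11: row=10, L[10]='q', prepend. Next row=LF[10]=11
  step 12: row=11, L[11]='r', prepend. Next row=LF[11]=14
  step 13: row=14, L[14]='p', prepend. Next row=LF[14]=4
  step 14: row=4, L[4]='q', prepend. Next row=LF[4]=8
  step 15: row=8, L[8]='p', prepend. Next row=LF[8]=1
  step 16: row=1, L[1]='q', prepend. Next row=LF[1]=6
Reversed output: qpqprqqqpqprrpr$

Answer: qpqprqqqpqprrpr$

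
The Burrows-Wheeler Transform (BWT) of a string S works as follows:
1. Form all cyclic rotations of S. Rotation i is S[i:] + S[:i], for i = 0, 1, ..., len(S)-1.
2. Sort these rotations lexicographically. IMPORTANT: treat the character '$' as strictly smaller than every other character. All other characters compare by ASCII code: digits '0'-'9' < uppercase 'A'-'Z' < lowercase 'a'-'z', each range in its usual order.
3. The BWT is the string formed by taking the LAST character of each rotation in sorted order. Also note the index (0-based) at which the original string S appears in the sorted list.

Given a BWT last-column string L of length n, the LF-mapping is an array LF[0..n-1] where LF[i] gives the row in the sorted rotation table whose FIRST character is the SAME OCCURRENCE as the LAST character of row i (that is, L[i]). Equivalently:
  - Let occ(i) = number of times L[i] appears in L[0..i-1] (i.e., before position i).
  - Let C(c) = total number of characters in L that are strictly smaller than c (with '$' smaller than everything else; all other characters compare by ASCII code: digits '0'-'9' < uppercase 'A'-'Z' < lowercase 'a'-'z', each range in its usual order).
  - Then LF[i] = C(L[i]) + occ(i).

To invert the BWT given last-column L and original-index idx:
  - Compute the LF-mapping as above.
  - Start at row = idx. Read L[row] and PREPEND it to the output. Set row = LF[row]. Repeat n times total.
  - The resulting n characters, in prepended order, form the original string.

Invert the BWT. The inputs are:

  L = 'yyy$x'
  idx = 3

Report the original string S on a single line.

LF mapping: 2 3 4 0 1
Walk LF starting at row 3, prepending L[row]:
  step 1: row=3, L[3]='$', prepend. Next row=LF[3]=0
  step 2: row=0, L[0]='y', prepend. Next row=LF[0]=2
  step 3: row=2, L[2]='y', prepend. Next row=LF[2]=4
  step 4: row=4, L[4]='x', prepend. Next row=LF[4]=1
  step 5: row=1, L[1]='y', prepend. Next row=LF[1]=3
Reversed output: yxyy$

Answer: yxyy$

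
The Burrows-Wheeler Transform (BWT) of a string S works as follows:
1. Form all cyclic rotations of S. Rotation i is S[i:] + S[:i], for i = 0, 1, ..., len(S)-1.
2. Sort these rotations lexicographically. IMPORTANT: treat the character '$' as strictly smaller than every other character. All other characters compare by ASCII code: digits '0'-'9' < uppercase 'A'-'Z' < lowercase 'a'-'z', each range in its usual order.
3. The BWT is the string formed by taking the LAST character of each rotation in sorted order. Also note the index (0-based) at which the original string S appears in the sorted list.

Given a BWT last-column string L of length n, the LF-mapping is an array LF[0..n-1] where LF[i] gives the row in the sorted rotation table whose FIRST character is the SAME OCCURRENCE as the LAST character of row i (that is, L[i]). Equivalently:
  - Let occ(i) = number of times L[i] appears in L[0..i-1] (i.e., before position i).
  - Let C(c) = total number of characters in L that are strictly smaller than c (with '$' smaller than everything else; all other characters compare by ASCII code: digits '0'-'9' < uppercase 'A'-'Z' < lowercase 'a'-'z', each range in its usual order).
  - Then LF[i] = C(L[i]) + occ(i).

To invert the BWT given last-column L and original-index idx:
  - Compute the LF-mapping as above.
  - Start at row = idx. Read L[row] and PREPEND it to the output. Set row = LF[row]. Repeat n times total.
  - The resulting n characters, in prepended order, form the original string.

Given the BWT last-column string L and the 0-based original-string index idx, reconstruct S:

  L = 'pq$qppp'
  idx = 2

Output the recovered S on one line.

Answer: ppqpqp$

Derivation:
LF mapping: 1 5 0 6 2 3 4
Walk LF starting at row 2, prepending L[row]:
  step 1: row=2, L[2]='$', prepend. Next row=LF[2]=0
  step 2: row=0, L[0]='p', prepend. Next row=LF[0]=1
  step 3: row=1, L[1]='q', prepend. Next row=LF[1]=5
  step 4: row=5, L[5]='p', prepend. Next row=LF[5]=3
  step 5: row=3, L[3]='q', prepend. Next row=LF[3]=6
  step 6: row=6, L[6]='p', prepend. Next row=LF[6]=4
  step 7: row=4, L[4]='p', prepend. Next row=LF[4]=2
Reversed output: ppqpqp$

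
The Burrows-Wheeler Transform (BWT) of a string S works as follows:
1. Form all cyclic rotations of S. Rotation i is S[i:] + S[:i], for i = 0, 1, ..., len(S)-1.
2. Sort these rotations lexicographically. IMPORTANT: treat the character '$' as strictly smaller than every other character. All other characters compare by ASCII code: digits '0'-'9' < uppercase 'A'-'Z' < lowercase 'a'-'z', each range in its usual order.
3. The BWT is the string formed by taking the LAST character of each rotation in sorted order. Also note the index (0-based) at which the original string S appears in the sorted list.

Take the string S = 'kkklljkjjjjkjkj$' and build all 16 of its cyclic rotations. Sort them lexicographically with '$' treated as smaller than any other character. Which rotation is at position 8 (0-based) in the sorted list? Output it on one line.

All 16 rotations (rotation i = S[i:]+S[:i]):
  rot[0] = kkklljkjjjjkjkj$
  rot[1] = kklljkjjjjkjkj$k
  rot[2] = klljkjjjjkjkj$kk
  rot[3] = lljkjjjjkjkj$kkk
  rot[4] = ljkjjjjkjkj$kkkl
  rot[5] = jkjjjjkjkj$kkkll
  rot[6] = kjjjjkjkj$kkkllj
  rot[7] = jjjjkjkj$kkklljk
  rot[8] = jjjkjkj$kkklljkj
  rot[9] = jjkjkj$kkklljkjj
  rot[10] = jkjkj$kkklljkjjj
  rot[11] = kjkj$kkklljkjjjj
  rot[12] = jkj$kkklljkjjjjk
  rot[13] = kj$kkklljkjjjjkj
  rot[14] = j$kkklljkjjjjkjk
  rot[15] = $kkklljkjjjjkjkj
Sorted (with $ < everything):
  sorted[0] = $kkklljkjjjjkjkj
  sorted[1] = j$kkklljkjjjjkjk
  sorted[2] = jjjjkjkj$kkklljk
  sorted[3] = jjjkjkj$kkklljkj
  sorted[4] = jjkjkj$kkklljkjj
  sorted[5] = jkj$kkklljkjjjjk
  sorted[6] = jkjjjjkjkj$kkkll
  sorted[7] = jkjkj$kkklljkjjj
  sorted[8] = kj$kkklljkjjjjkj
  sorted[9] = kjjjjkjkj$kkkllj
  sorted[10] = kjkj$kkklljkjjjj
  sorted[11] = kkklljkjjjjkjkj$
  sorted[12] = kklljkjjjjkjkj$k
  sorted[13] = klljkjjjjkjkj$kk
  sorted[14] = ljkjjjjkjkj$kkkl
  sorted[15] = lljkjjjjkjkj$kkk
sorted[8] = kj$kkklljkjjjjkj

Answer: kj$kkklljkjjjjkj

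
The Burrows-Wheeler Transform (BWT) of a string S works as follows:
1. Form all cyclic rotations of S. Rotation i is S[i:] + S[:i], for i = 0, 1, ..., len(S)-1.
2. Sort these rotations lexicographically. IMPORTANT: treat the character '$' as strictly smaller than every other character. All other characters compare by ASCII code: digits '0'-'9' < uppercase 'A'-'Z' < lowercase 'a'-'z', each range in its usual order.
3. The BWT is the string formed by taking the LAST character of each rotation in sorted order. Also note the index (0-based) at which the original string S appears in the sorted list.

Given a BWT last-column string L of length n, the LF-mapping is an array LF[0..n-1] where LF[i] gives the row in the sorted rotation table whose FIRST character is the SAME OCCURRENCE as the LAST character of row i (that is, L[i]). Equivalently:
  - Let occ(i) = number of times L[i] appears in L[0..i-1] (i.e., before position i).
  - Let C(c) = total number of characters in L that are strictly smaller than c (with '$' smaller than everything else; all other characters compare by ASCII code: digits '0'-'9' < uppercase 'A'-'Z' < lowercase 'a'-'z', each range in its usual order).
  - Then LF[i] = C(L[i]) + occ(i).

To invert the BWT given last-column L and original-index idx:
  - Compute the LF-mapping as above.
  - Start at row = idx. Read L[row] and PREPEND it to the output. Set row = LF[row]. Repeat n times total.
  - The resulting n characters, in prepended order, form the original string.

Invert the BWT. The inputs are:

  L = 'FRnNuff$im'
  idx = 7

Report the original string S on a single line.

Answer: muffinNRF$

Derivation:
LF mapping: 1 3 8 2 9 4 5 0 6 7
Walk LF starting at row 7, prepending L[row]:
  step 1: row=7, L[7]='$', prepend. Next row=LF[7]=0
  step 2: row=0, L[0]='F', prepend. Next row=LF[0]=1
  step 3: row=1, L[1]='R', prepend. Next row=LF[1]=3
  step 4: row=3, L[3]='N', prepend. Next row=LF[3]=2
  step 5: row=2, L[2]='n', prepend. Next row=LF[2]=8
  step 6: row=8, L[8]='i', prepend. Next row=LF[8]=6
  step 7: row=6, L[6]='f', prepend. Next row=LF[6]=5
  step 8: row=5, L[5]='f', prepend. Next row=LF[5]=4
  step 9: row=4, L[4]='u', prepend. Next row=LF[4]=9
  step 10: row=9, L[9]='m', prepend. Next row=LF[9]=7
Reversed output: muffinNRF$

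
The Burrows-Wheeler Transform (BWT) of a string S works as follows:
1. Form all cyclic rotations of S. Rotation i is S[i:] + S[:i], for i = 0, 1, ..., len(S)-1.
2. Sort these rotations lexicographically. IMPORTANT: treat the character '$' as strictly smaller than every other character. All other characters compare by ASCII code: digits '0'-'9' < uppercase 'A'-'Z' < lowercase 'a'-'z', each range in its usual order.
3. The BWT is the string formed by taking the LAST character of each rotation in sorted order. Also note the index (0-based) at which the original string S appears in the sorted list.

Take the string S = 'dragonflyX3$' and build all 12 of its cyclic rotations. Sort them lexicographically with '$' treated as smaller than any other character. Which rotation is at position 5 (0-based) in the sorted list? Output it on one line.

All 12 rotations (rotation i = S[i:]+S[:i]):
  rot[0] = dragonflyX3$
  rot[1] = ragonflyX3$d
  rot[2] = agonflyX3$dr
  rot[3] = gonflyX3$dra
  rot[4] = onflyX3$drag
  rot[5] = nflyX3$drago
  rot[6] = flyX3$dragon
  rot[7] = lyX3$dragonf
  rot[8] = yX3$dragonfl
  rot[9] = X3$dragonfly
  rot[10] = 3$dragonflyX
  rot[11] = $dragonflyX3
Sorted (with $ < everything):
  sorted[0] = $dragonflyX3
  sorted[1] = 3$dragonflyX
  sorted[2] = X3$dragonfly
  sorted[3] = agonflyX3$dr
  sorted[4] = dragonflyX3$
  sorted[5] = flyX3$dragon
  sorted[6] = gonflyX3$dra
  sorted[7] = lyX3$dragonf
  sorted[8] = nflyX3$drago
  sorted[9] = onflyX3$drag
  sorted[10] = ragonflyX3$d
  sorted[11] = yX3$dragonfl
sorted[5] = flyX3$dragon

Answer: flyX3$dragon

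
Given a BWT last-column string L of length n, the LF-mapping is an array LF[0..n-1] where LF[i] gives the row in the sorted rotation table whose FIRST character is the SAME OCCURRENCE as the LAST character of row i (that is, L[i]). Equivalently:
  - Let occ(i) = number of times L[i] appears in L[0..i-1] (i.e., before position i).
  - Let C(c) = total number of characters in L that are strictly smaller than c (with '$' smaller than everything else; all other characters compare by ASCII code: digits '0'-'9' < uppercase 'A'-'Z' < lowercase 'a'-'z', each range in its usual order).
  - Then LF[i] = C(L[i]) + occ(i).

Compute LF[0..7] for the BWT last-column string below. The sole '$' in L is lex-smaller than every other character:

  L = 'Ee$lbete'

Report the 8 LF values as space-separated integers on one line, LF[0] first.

Char counts: '$':1, 'E':1, 'b':1, 'e':3, 'l':1, 't':1
C (first-col start): C('$')=0, C('E')=1, C('b')=2, C('e')=3, C('l')=6, C('t')=7
L[0]='E': occ=0, LF[0]=C('E')+0=1+0=1
L[1]='e': occ=0, LF[1]=C('e')+0=3+0=3
L[2]='$': occ=0, LF[2]=C('$')+0=0+0=0
L[3]='l': occ=0, LF[3]=C('l')+0=6+0=6
L[4]='b': occ=0, LF[4]=C('b')+0=2+0=2
L[5]='e': occ=1, LF[5]=C('e')+1=3+1=4
L[6]='t': occ=0, LF[6]=C('t')+0=7+0=7
L[7]='e': occ=2, LF[7]=C('e')+2=3+2=5

Answer: 1 3 0 6 2 4 7 5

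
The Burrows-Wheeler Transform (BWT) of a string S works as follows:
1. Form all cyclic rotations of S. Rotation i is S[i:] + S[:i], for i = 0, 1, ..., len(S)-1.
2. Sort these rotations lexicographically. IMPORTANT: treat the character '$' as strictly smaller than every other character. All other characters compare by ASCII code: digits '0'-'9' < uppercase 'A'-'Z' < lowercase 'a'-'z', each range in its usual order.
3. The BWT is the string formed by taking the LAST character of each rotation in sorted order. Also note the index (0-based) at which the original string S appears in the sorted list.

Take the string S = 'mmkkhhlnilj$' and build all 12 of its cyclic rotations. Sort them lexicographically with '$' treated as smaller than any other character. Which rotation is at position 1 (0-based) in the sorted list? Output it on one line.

All 12 rotations (rotation i = S[i:]+S[:i]):
  rot[0] = mmkkhhlnilj$
  rot[1] = mkkhhlnilj$m
  rot[2] = kkhhlnilj$mm
  rot[3] = khhlnilj$mmk
  rot[4] = hhlnilj$mmkk
  rot[5] = hlnilj$mmkkh
  rot[6] = lnilj$mmkkhh
  rot[7] = nilj$mmkkhhl
  rot[8] = ilj$mmkkhhln
  rot[9] = lj$mmkkhhlni
  rot[10] = j$mmkkhhlnil
  rot[11] = $mmkkhhlnilj
Sorted (with $ < everything):
  sorted[0] = $mmkkhhlnilj
  sorted[1] = hhlnilj$mmkk
  sorted[2] = hlnilj$mmkkh
  sorted[3] = ilj$mmkkhhln
  sorted[4] = j$mmkkhhlnil
  sorted[5] = khhlnilj$mmk
  sorted[6] = kkhhlnilj$mm
  sorted[7] = lj$mmkkhhlni
  sorted[8] = lnilj$mmkkhh
  sorted[9] = mkkhhlnilj$m
  sorted[10] = mmkkhhlnilj$
  sorted[11] = nilj$mmkkhhl
sorted[1] = hhlnilj$mmkk

Answer: hhlnilj$mmkk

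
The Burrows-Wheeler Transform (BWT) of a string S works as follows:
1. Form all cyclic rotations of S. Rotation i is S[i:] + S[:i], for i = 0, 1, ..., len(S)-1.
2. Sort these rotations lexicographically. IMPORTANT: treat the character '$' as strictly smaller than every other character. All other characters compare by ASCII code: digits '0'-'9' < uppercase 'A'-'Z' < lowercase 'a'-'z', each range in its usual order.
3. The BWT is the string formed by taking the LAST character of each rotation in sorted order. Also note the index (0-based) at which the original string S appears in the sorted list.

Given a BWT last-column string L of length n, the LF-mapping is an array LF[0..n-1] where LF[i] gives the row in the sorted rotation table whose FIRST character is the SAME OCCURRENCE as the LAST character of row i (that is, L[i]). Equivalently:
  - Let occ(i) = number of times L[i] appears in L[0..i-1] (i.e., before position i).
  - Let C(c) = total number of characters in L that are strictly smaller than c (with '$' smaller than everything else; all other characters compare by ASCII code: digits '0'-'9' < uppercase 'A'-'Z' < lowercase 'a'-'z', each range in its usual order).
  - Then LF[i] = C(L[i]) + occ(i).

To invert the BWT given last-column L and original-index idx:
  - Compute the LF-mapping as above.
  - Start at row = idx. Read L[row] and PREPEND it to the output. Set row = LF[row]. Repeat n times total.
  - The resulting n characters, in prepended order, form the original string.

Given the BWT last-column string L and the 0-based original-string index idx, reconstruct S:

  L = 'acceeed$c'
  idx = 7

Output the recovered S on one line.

Answer: ecedecca$

Derivation:
LF mapping: 1 2 3 6 7 8 5 0 4
Walk LF starting at row 7, prepending L[row]:
  step 1: row=7, L[7]='$', prepend. Next row=LF[7]=0
  step 2: row=0, L[0]='a', prepend. Next row=LF[0]=1
  step 3: row=1, L[1]='c', prepend. Next row=LF[1]=2
  step 4: row=2, L[2]='c', prepend. Next row=LF[2]=3
  step 5: row=3, L[3]='e', prepend. Next row=LF[3]=6
  step 6: row=6, L[6]='d', prepend. Next row=LF[6]=5
  step 7: row=5, L[5]='e', prepend. Next row=LF[5]=8
  step 8: row=8, L[8]='c', prepend. Next row=LF[8]=4
  step 9: row=4, L[4]='e', prepend. Next row=LF[4]=7
Reversed output: ecedecca$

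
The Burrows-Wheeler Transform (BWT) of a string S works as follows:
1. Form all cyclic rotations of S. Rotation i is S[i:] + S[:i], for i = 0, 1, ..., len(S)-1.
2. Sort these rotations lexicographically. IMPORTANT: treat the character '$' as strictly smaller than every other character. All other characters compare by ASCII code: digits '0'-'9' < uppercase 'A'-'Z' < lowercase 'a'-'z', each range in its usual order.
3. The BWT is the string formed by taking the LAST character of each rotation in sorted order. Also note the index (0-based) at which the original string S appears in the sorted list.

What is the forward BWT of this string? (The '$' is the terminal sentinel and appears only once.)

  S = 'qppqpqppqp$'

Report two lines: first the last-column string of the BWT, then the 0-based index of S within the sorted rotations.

Answer: pqqqpqppp$p
9

Derivation:
All 11 rotations (rotation i = S[i:]+S[:i]):
  rot[0] = qppqpqppqp$
  rot[1] = ppqpqppqp$q
  rot[2] = pqpqppqp$qp
  rot[3] = qpqppqp$qpp
  rot[4] = pqppqp$qppq
  rot[5] = qppqp$qppqp
  rot[6] = ppqp$qppqpq
  rot[7] = pqp$qppqpqp
  rot[8] = qp$qppqpqpp
  rot[9] = p$qppqpqppq
  rot[10] = $qppqpqppqp
Sorted (with $ < everything):
  sorted[0] = $qppqpqppqp  (last char: 'p')
  sorted[1] = p$qppqpqppq  (last char: 'q')
  sorted[2] = ppqp$qppqpq  (last char: 'q')
  sorted[3] = ppqpqppqp$q  (last char: 'q')
  sorted[4] = pqp$qppqpqp  (last char: 'p')
  sorted[5] = pqppqp$qppq  (last char: 'q')
  sorted[6] = pqpqppqp$qp  (last char: 'p')
  sorted[7] = qp$qppqpqpp  (last char: 'p')
  sorted[8] = qppqp$qppqp  (last char: 'p')
  sorted[9] = qppqpqppqp$  (last char: '$')
  sorted[10] = qpqppqp$qpp  (last char: 'p')
Last column: pqqqpqppp$p
Original string S is at sorted index 9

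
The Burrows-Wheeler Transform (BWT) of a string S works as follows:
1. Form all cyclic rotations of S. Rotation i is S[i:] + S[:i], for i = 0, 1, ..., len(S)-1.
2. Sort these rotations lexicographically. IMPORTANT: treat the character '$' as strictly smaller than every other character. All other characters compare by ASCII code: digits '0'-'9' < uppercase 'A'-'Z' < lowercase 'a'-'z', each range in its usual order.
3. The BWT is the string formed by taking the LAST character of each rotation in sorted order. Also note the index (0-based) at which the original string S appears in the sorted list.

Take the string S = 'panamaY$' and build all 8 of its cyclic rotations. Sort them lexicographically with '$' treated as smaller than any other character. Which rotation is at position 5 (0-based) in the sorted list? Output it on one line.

All 8 rotations (rotation i = S[i:]+S[:i]):
  rot[0] = panamaY$
  rot[1] = anamaY$p
  rot[2] = namaY$pa
  rot[3] = amaY$pan
  rot[4] = maY$pana
  rot[5] = aY$panam
  rot[6] = Y$panama
  rot[7] = $panamaY
Sorted (with $ < everything):
  sorted[0] = $panamaY
  sorted[1] = Y$panama
  sorted[2] = aY$panam
  sorted[3] = amaY$pan
  sorted[4] = anamaY$p
  sorted[5] = maY$pana
  sorted[6] = namaY$pa
  sorted[7] = panamaY$
sorted[5] = maY$pana

Answer: maY$pana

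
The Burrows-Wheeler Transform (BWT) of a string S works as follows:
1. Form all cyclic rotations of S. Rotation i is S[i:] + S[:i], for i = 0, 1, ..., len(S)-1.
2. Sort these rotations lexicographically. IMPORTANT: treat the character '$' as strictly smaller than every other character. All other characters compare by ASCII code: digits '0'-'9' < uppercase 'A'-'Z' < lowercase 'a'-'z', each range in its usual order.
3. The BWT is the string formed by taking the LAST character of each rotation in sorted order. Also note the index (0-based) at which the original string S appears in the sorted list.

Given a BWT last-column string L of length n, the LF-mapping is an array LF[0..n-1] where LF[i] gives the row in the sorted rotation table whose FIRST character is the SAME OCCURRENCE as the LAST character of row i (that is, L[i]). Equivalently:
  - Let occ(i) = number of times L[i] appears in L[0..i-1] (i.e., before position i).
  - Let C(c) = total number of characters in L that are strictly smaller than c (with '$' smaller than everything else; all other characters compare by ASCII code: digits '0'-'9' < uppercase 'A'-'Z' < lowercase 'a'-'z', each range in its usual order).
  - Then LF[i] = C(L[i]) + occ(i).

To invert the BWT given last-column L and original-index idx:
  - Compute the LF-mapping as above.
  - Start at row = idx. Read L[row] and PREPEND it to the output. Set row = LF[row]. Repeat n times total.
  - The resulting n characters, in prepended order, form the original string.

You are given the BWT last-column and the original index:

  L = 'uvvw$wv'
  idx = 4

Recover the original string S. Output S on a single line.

Answer: vwwvvu$

Derivation:
LF mapping: 1 2 3 5 0 6 4
Walk LF starting at row 4, prepending L[row]:
  step 1: row=4, L[4]='$', prepend. Next row=LF[4]=0
  step 2: row=0, L[0]='u', prepend. Next row=LF[0]=1
  step 3: row=1, L[1]='v', prepend. Next row=LF[1]=2
  step 4: row=2, L[2]='v', prepend. Next row=LF[2]=3
  step 5: row=3, L[3]='w', prepend. Next row=LF[3]=5
  step 6: row=5, L[5]='w', prepend. Next row=LF[5]=6
  step 7: row=6, L[6]='v', prepend. Next row=LF[6]=4
Reversed output: vwwvvu$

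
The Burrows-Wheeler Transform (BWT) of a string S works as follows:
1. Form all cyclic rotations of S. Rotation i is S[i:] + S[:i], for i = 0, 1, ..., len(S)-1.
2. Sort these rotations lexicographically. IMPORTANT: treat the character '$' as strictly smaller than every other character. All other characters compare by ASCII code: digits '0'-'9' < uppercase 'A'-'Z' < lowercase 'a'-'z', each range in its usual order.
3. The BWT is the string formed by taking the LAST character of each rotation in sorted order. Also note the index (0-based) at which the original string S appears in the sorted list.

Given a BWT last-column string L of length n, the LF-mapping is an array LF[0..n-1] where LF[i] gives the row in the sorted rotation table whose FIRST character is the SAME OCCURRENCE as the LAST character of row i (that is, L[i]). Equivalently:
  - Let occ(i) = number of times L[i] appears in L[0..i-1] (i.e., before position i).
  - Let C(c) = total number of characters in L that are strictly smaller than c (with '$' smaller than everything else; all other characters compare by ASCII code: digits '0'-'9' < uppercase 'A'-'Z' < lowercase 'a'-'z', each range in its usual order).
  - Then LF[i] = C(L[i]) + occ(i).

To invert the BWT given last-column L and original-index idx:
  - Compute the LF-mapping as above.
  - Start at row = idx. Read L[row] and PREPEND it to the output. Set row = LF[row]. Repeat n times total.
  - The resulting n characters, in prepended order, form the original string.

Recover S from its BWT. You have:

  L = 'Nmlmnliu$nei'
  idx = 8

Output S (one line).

LF mapping: 1 7 5 8 9 6 3 11 0 10 2 4
Walk LF starting at row 8, prepending L[row]:
  step 1: row=8, L[8]='$', prepend. Next row=LF[8]=0
  step 2: row=0, L[0]='N', prepend. Next row=LF[0]=1
  step 3: row=1, L[1]='m', prepend. Next row=LF[1]=7
  step 4: row=7, L[7]='u', prepend. Next row=LF[7]=11
  step 5: row=11, L[11]='i', prepend. Next row=LF[11]=4
  step 6: row=4, L[4]='n', prepend. Next row=LF[4]=9
  step 7: row=9, L[9]='n', prepend. Next row=LF[9]=10
  step 8: row=10, L[10]='e', prepend. Next row=LF[10]=2
  step 9: row=2, L[2]='l', prepend. Next row=LF[2]=5
  step 10: row=5, L[5]='l', prepend. Next row=LF[5]=6
  step 11: row=6, L[6]='i', prepend. Next row=LF[6]=3
  step 12: row=3, L[3]='m', prepend. Next row=LF[3]=8
Reversed output: millenniumN$

Answer: millenniumN$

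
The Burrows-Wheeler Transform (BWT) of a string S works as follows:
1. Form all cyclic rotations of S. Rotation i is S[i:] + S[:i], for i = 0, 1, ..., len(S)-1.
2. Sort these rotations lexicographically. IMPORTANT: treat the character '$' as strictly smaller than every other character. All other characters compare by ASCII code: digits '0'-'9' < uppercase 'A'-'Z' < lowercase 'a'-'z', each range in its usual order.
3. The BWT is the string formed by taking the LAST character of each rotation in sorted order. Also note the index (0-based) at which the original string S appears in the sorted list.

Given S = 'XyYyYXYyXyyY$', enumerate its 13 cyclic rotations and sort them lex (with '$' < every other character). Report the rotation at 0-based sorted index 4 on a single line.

All 13 rotations (rotation i = S[i:]+S[:i]):
  rot[0] = XyYyYXYyXyyY$
  rot[1] = yYyYXYyXyyY$X
  rot[2] = YyYXYyXyyY$Xy
  rot[3] = yYXYyXyyY$XyY
  rot[4] = YXYyXyyY$XyYy
  rot[5] = XYyXyyY$XyYyY
  rot[6] = YyXyyY$XyYyYX
  rot[7] = yXyyY$XyYyYXY
  rot[8] = XyyY$XyYyYXYy
  rot[9] = yyY$XyYyYXYyX
  rot[10] = yY$XyYyYXYyXy
  rot[11] = Y$XyYyYXYyXyy
  rot[12] = $XyYyYXYyXyyY
Sorted (with $ < everything):
  sorted[0] = $XyYyYXYyXyyY
  sorted[1] = XYyXyyY$XyYyY
  sorted[2] = XyYyYXYyXyyY$
  sorted[3] = XyyY$XyYyYXYy
  sorted[4] = Y$XyYyYXYyXyy
  sorted[5] = YXYyXyyY$XyYy
  sorted[6] = YyXyyY$XyYyYX
  sorted[7] = YyYXYyXyyY$Xy
  sorted[8] = yXyyY$XyYyYXY
  sorted[9] = yY$XyYyYXYyXy
  sorted[10] = yYXYyXyyY$XyY
  sorted[11] = yYyYXYyXyyY$X
  sorted[12] = yyY$XyYyYXYyX
sorted[4] = Y$XyYyYXYyXyy

Answer: Y$XyYyYXYyXyy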